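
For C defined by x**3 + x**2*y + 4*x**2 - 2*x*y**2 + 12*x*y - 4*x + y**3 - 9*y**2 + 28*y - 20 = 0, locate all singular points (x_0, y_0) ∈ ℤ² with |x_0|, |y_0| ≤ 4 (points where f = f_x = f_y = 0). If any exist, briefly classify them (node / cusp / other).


Singular points: {(-2, 2)}; classification: cusp.

Compute partial derivatives:
  f_x = 3*x**2 + 2*x*y + 8*x - 2*y**2 + 12*y - 4.
  f_y = x**2 - 4*x*y + 12*x + 3*y**2 - 18*y + 28.
Scan x_0 ∈ {−4, ..., 4}. For each x_0, f_y(x_0, y) is a polynomial in y; find its integer roots y ∈ {−4, ..., 4}, then test f_x and f at those candidates.
  x = -4: f_y(-4, y) = 3*y**2 - 2*y - 4; no integer root y with |y| ≤ 4.
  x = -3: f_y(-3, y) = 3*y**2 - 6*y + 1; no integer root y with |y| ≤ 4.
  x = -2: f_y(-2, y) = 3*y**2 - 10*y + 8; vanishes at y ∈ {2}. (-2, 2): f_x = 0, f = 0 — SINGULAR.
  x = -1: f_y(-1, y) = 3*y**2 - 14*y + 17; no integer root y with |y| ≤ 4.
  x = 0: f_y(0, y) = 3*y**2 - 18*y + 28; no integer root y with |y| ≤ 4.
  x = 1: f_y(1, y) = 3*y**2 - 22*y + 41; no integer root y with |y| ≤ 4.
  x = 2: f_y(2, y) = 3*y**2 - 26*y + 56; vanishes at y ∈ {4}. (2, 4): f_x = 56 ≠ 0.
  x = 3: f_y(3, y) = 3*y**2 - 30*y + 73; no integer root y with |y| ≤ 4.
  x = 4: f_y(4, y) = 3*y**2 - 34*y + 92; no integer root y with |y| ≤ 4.
Only singular point on the grid: (-2, 2).
Classify: substitute x = -2 + u, y = 2 + v and expand: f = u**3 + u**2*v - 2*u*v**2 + v**3 + v**2.
No constant or linear terms (consistent with a singular point). Quadratic part: v**2. Cubic part: u**3 + u**2*v - 2*u*v**2 + v**3.
The quadratic part v**2 is a perfect square, so there is a single (double) tangent line v = 0, i.e. y = 2. Restricting the cubic part to that line (v = 0) leaves u**3 ≠ 0, so f is not divisible by v and the branch is v² ≈ -u**3 to lowest order — this is a cusp.
Classification: cusp.


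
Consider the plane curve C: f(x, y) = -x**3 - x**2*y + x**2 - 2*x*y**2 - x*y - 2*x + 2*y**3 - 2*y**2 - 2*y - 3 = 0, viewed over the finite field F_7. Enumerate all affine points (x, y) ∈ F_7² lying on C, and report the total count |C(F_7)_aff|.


Affine F_7-points: {(1, 6), (2, 2), (2, 3), (2, 5), (4, 3), (4, 6), (6, 3)}; count = 7.

For each of the 49 pairs (x, y) ∈ F_7², evaluate f(x, y) mod 7. Record the zeros.
  x = 0: [0↦4, 1↦2, 2↦1, 3↦6, 4↦1, 5↦5, 6↦2]  zeros at y ∈ ∅
  x = 1: [0↦2, 1↦3, 2↦1, 3↦1, 4↦1, 5↦6, 6↦0]  zeros at y ∈ {6}
  x = 2: [0↦3, 1↦5, 2↦0, 3↦0, 4↦3, 5↦0, 6↦3]  zeros at y ∈ {2, 3, 5}
  x = 3: [0↦1, 1↦2, 2↦6, 3↦4, 4↦1, 5↦2, 6↦5]  zeros at y ∈ ∅
  x = 4: [0↦4, 1↦2, 2↦6, 3↦0, 4↦3, 5↦6, 6↦0]  zeros at y ∈ {3, 6}
  x = 5: [0↦6, 1↦6, 2↦1, 3↦3, 4↦3, 5↦6, 6↦3]  zeros at y ∈ ∅
  x = 6: [0↦1, 1↦1, 2↦6, 3↦0, 4↦2, 5↦3, 6↦1]  zeros at y ∈ {3}
Collecting zeros: affine points = {(1, 6), (2, 2), (2, 3), (2, 5), (4, 3), (4, 6), (6, 3)}.
Total count |C(F_7)_aff| = 7.


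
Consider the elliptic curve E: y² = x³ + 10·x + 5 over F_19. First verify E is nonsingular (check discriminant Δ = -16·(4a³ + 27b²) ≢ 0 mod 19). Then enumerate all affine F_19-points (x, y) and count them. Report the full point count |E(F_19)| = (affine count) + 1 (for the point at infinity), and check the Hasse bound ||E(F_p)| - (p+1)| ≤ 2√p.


Affine points = {(0, 9), (0, 10), (1, 4), (1, 15), (3, 9), (3, 10), (5, 3), (5, 16), (7, 0), (9, 8), (9, 11), (14, 1), (14, 18), (16, 9), (16, 10)}; affine count = 15; |E(F_19)| = 16.

Discriminant check: Δ ∝ 4a³ + 27b² = 4·10³ + 27·5² = 4·1000 + 27·25 ≡ 1 (mod 19). Nonzero ⇒ E is nonsingular.
For each x ∈ F_19, compute rhs = x³ + 10·x + 5 mod 19, then count y ∈ F_19 with y² ≡ rhs.
  x = 0: rhs = 5, matching y values: 9, 10 (2 points).
  x = 1: rhs = 16, matching y values: 4, 15 (2 points).
  x = 2: rhs = 14, matching y values: none (0 points).
  x = 3: rhs = 5, matching y values: 9, 10 (2 points).
  x = 4: rhs = 14, matching y values: none (0 points).
  x = 5: rhs = 9, matching y values: 3, 16 (2 points).
  x = 6: rhs = 15, matching y values: none (0 points).
  x = 7: rhs = 0, matching y values: 0 (1 points).
  x = 8: rhs = 8, matching y values: none (0 points).
  x = 9: rhs = 7, matching y values: 8, 11 (2 points).
  x = 10: rhs = 3, matching y values: none (0 points).
  x = 11: rhs = 2, matching y values: none (0 points).
  x = 12: rhs = 10, matching y values: none (0 points).
  x = 13: rhs = 14, matching y values: none (0 points).
  x = 14: rhs = 1, matching y values: 1, 18 (2 points).
  x = 15: rhs = 15, matching y values: none (0 points).
  x = 16: rhs = 5, matching y values: 9, 10 (2 points).
  x = 17: rhs = 15, matching y values: none (0 points).
  x = 18: rhs = 13, matching y values: none (0 points).
Total affine count: 15.
Full point count |E(F_19)| = 15 + 1 = 16.
Hasse bound: |16 − (19+1)| = |-4| = 4 ≤ 2√19 ≈ 8.7178 ✓.


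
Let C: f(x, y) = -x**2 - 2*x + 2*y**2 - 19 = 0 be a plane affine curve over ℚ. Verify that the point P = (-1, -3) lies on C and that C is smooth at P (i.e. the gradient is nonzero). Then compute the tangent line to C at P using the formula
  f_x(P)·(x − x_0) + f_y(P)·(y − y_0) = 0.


Tangent line at P: -12*y - 36 = 0.

Step 1: f(-1, -3) = 0, so P lies on C.
Step 2: partial derivatives
  f_x(x, y) = -2*x - 2, f_y(x, y) = 4*y.
  f_x(P) = 0, f_y(P) = -12 (gradient nonzero, so P is smooth).
Step 3: tangent line at P: 0·(x − -1) + -12·(y − -3) = 0.
Expanding: -12*y - 36 = 0.


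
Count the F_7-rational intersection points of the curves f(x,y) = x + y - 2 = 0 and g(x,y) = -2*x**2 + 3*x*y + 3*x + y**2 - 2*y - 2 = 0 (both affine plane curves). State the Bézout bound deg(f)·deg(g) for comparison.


Common zeros: ∅; count = 0; Bézout bound = 2.

deg(f) = 1, deg(g) = 2, so Bézout bound = 2.
Scan x ∈ F_7. For each x, list the y ∈ F_7 with f(x, y) ≡ 0 and those with g(x, y) ≡ 0 (mod 7); the common zeros in that column are the intersection.
  x = 0: f ≡ 0 at y ∈ {2}; g ≡ 0 at y ∈ ∅; common: ∅.
  x = 1: f ≡ 0 at y ∈ {1}; g ≡ 0 at y ∈ ∅; common: ∅.
  x = 2: f ≡ 0 at y ∈ {0}; g ≡ 0 at y ∈ {4, 6}; common: ∅.
  x = 3: f ≡ 0 at y ∈ {6}; g ≡ 0 at y ∈ {2, 5}; common: ∅.
  x = 4: f ≡ 0 at y ∈ {5}; g ≡ 0 at y ∈ ∅; common: ∅.
  x = 5: f ≡ 0 at y ∈ {4}; g ≡ 0 at y ∈ {2, 6}; common: ∅.
  x = 6: f ≡ 0 at y ∈ {3}; g ≡ 0 at y ∈ {0, 5}; common: ∅.
Collecting: common zeros = ∅, so the count is 0.
Comparison with the Bézout bound: 0 ≤ 2 = deg(f)·deg(g), as expected for curves with no common component (the affine F_7-count falls short of the bound because intersections may lie at infinity, over extension fields, or carry multiplicity).


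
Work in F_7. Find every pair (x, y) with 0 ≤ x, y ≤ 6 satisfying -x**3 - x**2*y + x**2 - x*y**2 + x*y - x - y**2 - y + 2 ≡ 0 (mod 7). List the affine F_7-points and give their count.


Affine F_7-points: {(0, 1), (0, 5), (1, 4), (1, 6), (3, 2), (3, 5), (4, 4), (4, 6), (6, 4)}; count = 9.

For each of the 49 pairs (x, y) ∈ F_7², evaluate f(x, y) mod 7. Record the zeros.
  x = 0: [0↦2, 1↦0, 2↦3, 3↦4, 4↦3, 5↦0, 6↦2]  zeros at y ∈ {1, 5}
  x = 1: [0↦1, 1↦5, 2↦5, 3↦1, 4↦0, 5↦2, 6↦0]  zeros at y ∈ {4, 6}
  x = 2: [0↦3, 1↦4, 2↦6, 3↦2, 4↦6, 5↦4, 6↦3]  zeros at y ∈ ∅
  x = 3: [0↦2, 1↦5, 2↦0, 3↦1, 4↦1, 5↦0, 6↦5]  zeros at y ∈ {2, 5}
  x = 4: [0↦6, 1↦2, 2↦2, 3↦6, 4↦0, 5↦5, 6↦0]  zeros at y ∈ {4, 6}
  x = 5: [0↦2, 1↦3, 2↦6, 3↦4, 4↦4, 5↦6, 6↦3]  zeros at y ∈ ∅
  x = 6: [0↦5, 1↦2, 2↦6, 3↦3, 4↦0, 5↦4, 6↦1]  zeros at y ∈ {4}
Collecting zeros: affine points = {(0, 1), (0, 5), (1, 4), (1, 6), (3, 2), (3, 5), (4, 4), (4, 6), (6, 4)}.
Total count |C(F_7)_aff| = 9.


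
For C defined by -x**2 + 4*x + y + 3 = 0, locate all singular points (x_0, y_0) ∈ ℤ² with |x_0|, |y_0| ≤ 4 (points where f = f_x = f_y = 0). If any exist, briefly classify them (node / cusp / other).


No singular points in the scanned grid; C is smooth there.

Compute partial derivatives:
  f_x = 4 - 2*x.
  f_y = 1.
f_y = 1 is a nonzero constant, so f_y never vanishes: no point (x, y) can satisfy f = f_x = f_y = 0. In particular no (x, y) ∈ {−4, ..., 4}² is singular; the curve is smooth.


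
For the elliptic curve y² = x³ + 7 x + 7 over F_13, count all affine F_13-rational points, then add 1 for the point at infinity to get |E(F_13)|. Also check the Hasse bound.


Affine points = {(2, 4), (2, 9), (3, 4), (3, 9), (7, 3), (7, 10), (8, 4), (8, 9), (12, 5), (12, 8)}; affine count = 10; |E(F_13)| = 11.

Discriminant check: Δ ∝ 4a³ + 27b² = 4·7³ + 27·7² = 4·343 + 27·49 ≡ 4 (mod 13). Nonzero ⇒ E is nonsingular.
For each x ∈ F_13, compute rhs = x³ + 7·x + 7 mod 13, then count y ∈ F_13 with y² ≡ rhs.
  x = 0: rhs = 7, matching y values: none (0 points).
  x = 1: rhs = 2, matching y values: none (0 points).
  x = 2: rhs = 3, matching y values: 4, 9 (2 points).
  x = 3: rhs = 3, matching y values: 4, 9 (2 points).
  x = 4: rhs = 8, matching y values: none (0 points).
  x = 5: rhs = 11, matching y values: none (0 points).
  x = 6: rhs = 5, matching y values: none (0 points).
  x = 7: rhs = 9, matching y values: 3, 10 (2 points).
  x = 8: rhs = 3, matching y values: 4, 9 (2 points).
  x = 9: rhs = 6, matching y values: none (0 points).
  x = 10: rhs = 11, matching y values: none (0 points).
  x = 11: rhs = 11, matching y values: none (0 points).
  x = 12: rhs = 12, matching y values: 5, 8 (2 points).
Total affine count: 10.
Full point count |E(F_13)| = 10 + 1 = 11.
Hasse bound: |11 − (13+1)| = |-3| = 3 ≤ 2√13 ≈ 7.2111 ✓.


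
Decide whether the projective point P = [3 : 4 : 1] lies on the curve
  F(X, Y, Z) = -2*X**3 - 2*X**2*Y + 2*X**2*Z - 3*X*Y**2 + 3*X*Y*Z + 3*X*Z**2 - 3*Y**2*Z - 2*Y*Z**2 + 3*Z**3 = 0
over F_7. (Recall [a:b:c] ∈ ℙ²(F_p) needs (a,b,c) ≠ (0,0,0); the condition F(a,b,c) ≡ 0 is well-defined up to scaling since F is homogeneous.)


F(3,4,1) ≡ 6 (mod 7); P is NOT on the curve.

Evaluate F(3, 4, 1) term-by-term (mod 7).
  -2*X**3 ↦ -2·27·1·1 = -54
  -2*X**2*Y ↦ -2·9·4·1 = -72
  2*X**2*Z ↦ 2·9·1·1 = 18
  -3*X*Y**2 ↦ -3·3·16·1 = -144
  3*X*Y*Z ↦ 3·3·4·1 = 36
  3*X*Z**2 ↦ 3·3·1·1 = 9
  -3*Y**2*Z ↦ -3·1·16·1 = -48
  -2*Y*Z**2 ↦ -2·1·4·1 = -8
  3*Z**3 ↦ 3·1·1·1 = 3
Sum: F(3, 4, 1) = (-54) + (-72) + (18) + (-144) + (36) + (9) + (-48) + (-8) + (3) = -260.
Reducing mod 7: -260 ≡ 6 (mod 7).
Since F(a, b, c) ≡ 6 ≠ 0 (mod 7), P does NOT lie on the curve.


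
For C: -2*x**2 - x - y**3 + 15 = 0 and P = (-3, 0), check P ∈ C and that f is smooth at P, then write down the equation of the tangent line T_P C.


Tangent line at P: 11*x + 33 = 0.

Step 1: f(-3, 0) = 0, so P lies on C.
Step 2: partial derivatives
  f_x(x, y) = -4*x - 1, f_y(x, y) = -3*y**2.
  f_x(P) = 11, f_y(P) = 0 (gradient nonzero, so P is smooth).
Step 3: tangent line at P: 11·(x − -3) + 0·(y − 0) = 0.
Expanding: 11*x + 33 = 0.


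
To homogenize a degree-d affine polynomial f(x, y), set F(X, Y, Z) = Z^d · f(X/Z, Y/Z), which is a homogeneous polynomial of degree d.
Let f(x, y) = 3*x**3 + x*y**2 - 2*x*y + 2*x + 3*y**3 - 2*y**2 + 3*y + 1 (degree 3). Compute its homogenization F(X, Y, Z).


F(X, Y, Z) = 3*X**3 + X*Y**2 - 2*X*Y*Z + 2*X*Z**2 + 3*Y**3 - 2*Y**2*Z + 3*Y*Z**2 + Z**3

deg(f) = 3.
Substitute x = X/Z, y = Y/Z into f, then multiply by Z^3.
  monomial 3·x^3·y^0 ↦ 3·X^3·Y^0·Z^0.
  monomial 1·x^1·y^2 ↦ 1·X^1·Y^2·Z^0.
  monomial -2·x^1·y^1 ↦ -2·X^1·Y^1·Z^1.
  monomial 2·x^1·y^0 ↦ 2·X^1·Y^0·Z^2.
  monomial 3·x^0·y^3 ↦ 3·X^0·Y^3·Z^0.
  monomial -2·x^0·y^2 ↦ -2·X^0·Y^2·Z^1.
  monomial 3·x^0·y^1 ↦ 3·X^0·Y^1·Z^2.
  monomial 1·x^0·y^0 ↦ 1·X^0·Y^0·Z^3.
Collecting: F(X, Y, Z) = 3*X**3 + X*Y**2 - 2*X*Y*Z + 2*X*Z**2 + 3*Y**3 - 2*Y**2*Z + 3*Y*Z**2 + Z**3.


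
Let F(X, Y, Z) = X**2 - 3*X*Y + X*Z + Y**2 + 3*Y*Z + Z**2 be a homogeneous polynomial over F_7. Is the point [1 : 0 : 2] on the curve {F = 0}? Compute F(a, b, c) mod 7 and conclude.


F(1,0,2) ≡ 0 (mod 7); P is on the curve.

Evaluate F(1, 0, 2) term-by-term (mod 7).
  X**2 ↦ 1·1·1·1 = 1
  -3*X*Y ↦ -3·1·0·1 = 0
  X*Z ↦ 1·1·1·2 = 2
  Y**2 ↦ 1·1·0·1 = 0
  3*Y*Z ↦ 3·1·0·2 = 0
  Z**2 ↦ 1·1·1·4 = 4
Sum: F(1, 0, 2) = (1) + (0) + (2) + (0) + (0) + (4) = 7.
Reducing mod 7: 7 ≡ 0 (mod 7).
Since F(a, b, c) ≡ 0 (mod 7), P lies on the curve.


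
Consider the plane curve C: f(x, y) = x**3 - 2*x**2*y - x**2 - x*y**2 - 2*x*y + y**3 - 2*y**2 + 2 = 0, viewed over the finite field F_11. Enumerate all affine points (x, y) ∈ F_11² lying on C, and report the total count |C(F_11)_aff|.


Affine F_11-points: {(0, 3), (0, 5), (3, 6), (5, 10), (7, 1), (7, 2), (7, 6), (8, 1), (8, 10), (10, 0), (10, 1)}; count = 11.

For each of the 121 pairs (x, y) ∈ F_11², evaluate f(x, y) mod 11. Record the zeros.
  x = 0: [0↦2, 1↦1, 2↦2, 3↦0, 4↦1, 5↦0, 6↦3, 7↦5, 8↦1, 9↦8, 10↦10]  zeros at y ∈ {3, 5}
  x = 1: [0↦2, 1↦7, 2↦1, 3↦1, 4↦2, 5↦10, 6↦9, 7↦5, 8↦4, 9↦1, 10↦2]  zeros at y ∈ ∅
  x = 2: [0↦6, 1↦2, 2↦7, 3↦5, 4↦2, 5↦4, 6↦6, 7↦3, 8↦1, 9↦6, 10↦2]  zeros at y ∈ ∅
  x = 3: [0↦9, 1↦3, 2↦4, 3↦7, 4↦7, 5↦10, 6↦0, 7↦5, 8↦9, 9↦7, 10↦5]  zeros at y ∈ {6}
  x = 4: [0↦6, 1↦5, 2↦9, 3↦2, 4↦1, 5↦1, 6↦8, 7↦6, 8↦1, 9↦10, 10↦6]  zeros at y ∈ ∅
  x = 5: [0↦3, 1↦3, 2↦6, 3↦7, 4↦1, 5↦5, 6↦3, 7↦1, 8↦5, 9↦10, 10↦0]  zeros at y ∈ {10}
  x = 6: [0↦6, 1↦3, 2↦1, 3↦6, 4↦2, 5↦6, 6↦2, 7↦7, 8↦5, 9↦2, 10↦4]  zeros at y ∈ ∅
  x = 7: [0↦10, 1↦0, 2↦0, 3↦5, 4↦10, 5↦10, 6↦0, 7↦8, 8↦7, 9↦3, 10↦2]  zeros at y ∈ {1, 2, 6}
  x = 8: [0↦10, 1↦0, 2↦9, 3↦10, 4↦9, 5↦1, 6↦3, 7↦10, 8↦6, 9↦8, 10↦0]  zeros at y ∈ {1, 10}
  x = 9: [0↦1, 1↦9, 2↦1, 3↦5, 4↦5, 5↦7, 6↦6, 7↦8, 8↦8, 9↦1, 10↦4]  zeros at y ∈ ∅
  x = 10: [0↦0, 1↦0, 2↦4, 3↦7, 4↦4, 5↦1, 6↦4, 7↦8, 8↦8, 9↦10, 10↦9]  zeros at y ∈ {0, 1}
Collecting zeros: affine points = {(0, 3), (0, 5), (3, 6), (5, 10), (7, 1), (7, 2), (7, 6), (8, 1), (8, 10), (10, 0), (10, 1)}.
Total count |C(F_11)_aff| = 11.


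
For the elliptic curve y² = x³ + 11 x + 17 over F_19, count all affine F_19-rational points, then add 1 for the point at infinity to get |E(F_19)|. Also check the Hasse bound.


Affine points = {(0, 6), (0, 13), (2, 3), (2, 16), (3, 1), (3, 18), (4, 7), (4, 12), (5, 8), (5, 11), (7, 0), (8, 3), (8, 16), (9, 3), (9, 16), (10, 5), (10, 14), (11, 5), (11, 14), (13, 1), (13, 18), (15, 2), (15, 17), (17, 5), (17, 14), (18, 9), (18, 10)}; affine count = 27; |E(F_19)| = 28.

Discriminant check: Δ ∝ 4a³ + 27b² = 4·11³ + 27·17² = 4·1331 + 27·289 ≡ 17 (mod 19). Nonzero ⇒ E is nonsingular.
For each x ∈ F_19, compute rhs = x³ + 11·x + 17 mod 19, then count y ∈ F_19 with y² ≡ rhs.
  x = 0: rhs = 17, matching y values: 6, 13 (2 points).
  x = 1: rhs = 10, matching y values: none (0 points).
  x = 2: rhs = 9, matching y values: 3, 16 (2 points).
  x = 3: rhs = 1, matching y values: 1, 18 (2 points).
  x = 4: rhs = 11, matching y values: 7, 12 (2 points).
  x = 5: rhs = 7, matching y values: 8, 11 (2 points).
  x = 6: rhs = 14, matching y values: none (0 points).
  x = 7: rhs = 0, matching y values: 0 (1 points).
  x = 8: rhs = 9, matching y values: 3, 16 (2 points).
  x = 9: rhs = 9, matching y values: 3, 16 (2 points).
  x = 10: rhs = 6, matching y values: 5, 14 (2 points).
  x = 11: rhs = 6, matching y values: 5, 14 (2 points).
  x = 12: rhs = 15, matching y values: none (0 points).
  x = 13: rhs = 1, matching y values: 1, 18 (2 points).
  x = 14: rhs = 8, matching y values: none (0 points).
  x = 15: rhs = 4, matching y values: 2, 17 (2 points).
  x = 16: rhs = 14, matching y values: none (0 points).
  x = 17: rhs = 6, matching y values: 5, 14 (2 points).
  x = 18: rhs = 5, matching y values: 9, 10 (2 points).
Total affine count: 27.
Full point count |E(F_19)| = 27 + 1 = 28.
Hasse bound: |28 − (19+1)| = |8| = 8 ≤ 2√19 ≈ 8.7178 ✓.


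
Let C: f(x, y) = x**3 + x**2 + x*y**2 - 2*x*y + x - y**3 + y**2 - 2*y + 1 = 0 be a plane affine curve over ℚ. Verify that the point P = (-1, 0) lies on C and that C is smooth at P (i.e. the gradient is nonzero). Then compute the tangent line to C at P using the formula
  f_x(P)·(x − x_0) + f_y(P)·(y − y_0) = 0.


Tangent line at P: 2*x + 2 = 0.

Step 1: f(-1, 0) = 0, so P lies on C.
Step 2: partial derivatives
  f_x(x, y) = 3*x**2 + 2*x + y**2 - 2*y + 1, f_y(x, y) = 2*x*y - 2*x - 3*y**2 + 2*y - 2.
  f_x(P) = 2, f_y(P) = 0 (gradient nonzero, so P is smooth).
Step 3: tangent line at P: 2·(x − -1) + 0·(y − 0) = 0.
Expanding: 2*x + 2 = 0.


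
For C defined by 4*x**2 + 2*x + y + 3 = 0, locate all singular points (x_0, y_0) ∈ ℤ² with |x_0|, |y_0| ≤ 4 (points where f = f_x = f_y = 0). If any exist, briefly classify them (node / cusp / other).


No singular points in the scanned grid; C is smooth there.

Compute partial derivatives:
  f_x = 8*x + 2.
  f_y = 1.
f_y = 1 is a nonzero constant, so f_y never vanishes: no point (x, y) can satisfy f = f_x = f_y = 0. In particular no (x, y) ∈ {−4, ..., 4}² is singular; the curve is smooth.


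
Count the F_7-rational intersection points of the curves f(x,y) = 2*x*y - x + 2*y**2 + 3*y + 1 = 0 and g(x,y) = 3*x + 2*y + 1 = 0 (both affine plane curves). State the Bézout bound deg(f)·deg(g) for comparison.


Common zeros: {(0, 3)}; count = 1; Bézout bound = 2.

deg(f) = 2, deg(g) = 1, so Bézout bound = 2.
Scan x ∈ F_7. For each x, list the y ∈ F_7 with f(x, y) ≡ 0 and those with g(x, y) ≡ 0 (mod 7); the common zeros in that column are the intersection.
  x = 0: f ≡ 0 at y ∈ {3, 6}; g ≡ 0 at y ∈ {3}; common: {3}.
  x = 1: f ≡ 0 at y ∈ {0, 1}; g ≡ 0 at y ∈ {5}; common: ∅.
  x = 2: f ≡ 0 at y ∈ {2, 5}; g ≡ 0 at y ∈ {0}; common: ∅.
  x = 3: f ≡ 0 at y ∈ ∅; g ≡ 0 at y ∈ {2}; common: ∅.
  x = 4: f ≡ 0 at y ∈ ∅; g ≡ 0 at y ∈ {4}; common: ∅.
  x = 5: f ≡ 0 at y ∈ ∅; g ≡ 0 at y ∈ {6}; common: ∅.
  x = 6: f ≡ 0 at y ∈ ∅; g ≡ 0 at y ∈ {1}; common: ∅.
Collecting: common zeros = {(0, 3)}, so the count is 1.
Comparison with the Bézout bound: 1 ≤ 2 = deg(f)·deg(g), as expected for curves with no common component (the affine F_7-count falls short of the bound because intersections may lie at infinity, over extension fields, or carry multiplicity).


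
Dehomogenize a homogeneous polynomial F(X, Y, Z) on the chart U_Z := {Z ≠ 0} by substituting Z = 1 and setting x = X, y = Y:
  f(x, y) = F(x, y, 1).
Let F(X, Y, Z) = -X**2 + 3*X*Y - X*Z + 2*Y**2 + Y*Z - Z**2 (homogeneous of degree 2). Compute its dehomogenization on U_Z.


f(x, y) = -x**2 + 3*x*y - x + 2*y**2 + y - 1

On U_Z we set Z = 1. Each monomial c·X^i·Y^j·Z^k in F becomes c·x^i·y^j·1^k = c·x^i·y^j.
Substituting Z = 1: F(X, Y, 1) = -x**2 + 3*x*y - x + 2*y**2 + y - 1.
Note: deg(f) ≤ deg(F) = 2; strict inequality happens when F is divisible by Z (lost terms).


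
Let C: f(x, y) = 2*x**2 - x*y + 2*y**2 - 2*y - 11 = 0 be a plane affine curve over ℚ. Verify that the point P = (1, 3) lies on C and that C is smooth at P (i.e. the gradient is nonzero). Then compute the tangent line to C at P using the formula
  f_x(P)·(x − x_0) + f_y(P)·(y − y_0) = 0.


Tangent line at P: x + 9*y - 28 = 0.

Step 1: f(1, 3) = 0, so P lies on C.
Step 2: partial derivatives
  f_x(x, y) = 4*x - y, f_y(x, y) = -x + 4*y - 2.
  f_x(P) = 1, f_y(P) = 9 (gradient nonzero, so P is smooth).
Step 3: tangent line at P: 1·(x − 1) + 9·(y − 3) = 0.
Expanding: x + 9*y - 28 = 0.


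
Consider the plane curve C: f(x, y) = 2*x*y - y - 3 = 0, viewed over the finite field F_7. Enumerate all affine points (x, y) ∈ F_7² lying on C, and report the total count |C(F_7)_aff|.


Affine F_7-points: {(0, 4), (1, 3), (2, 1), (3, 2), (5, 5), (6, 6)}; count = 6.

For each of the 49 pairs (x, y) ∈ F_7², evaluate f(x, y) mod 7. Record the zeros.
  x = 0: [0↦4, 1↦3, 2↦2, 3↦1, 4↦0, 5↦6, 6↦5]  zeros at y ∈ {4}
  x = 1: [0↦4, 1↦5, 2↦6, 3↦0, 4↦1, 5↦2, 6↦3]  zeros at y ∈ {3}
  x = 2: [0↦4, 1↦0, 2↦3, 3↦6, 4↦2, 5↦5, 6↦1]  zeros at y ∈ {1}
  x = 3: [0↦4, 1↦2, 2↦0, 3↦5, 4↦3, 5↦1, 6↦6]  zeros at y ∈ {2}
  x = 4: [0↦4, 1↦4, 2↦4, 3↦4, 4↦4, 5↦4, 6↦4]  zeros at y ∈ ∅
  x = 5: [0↦4, 1↦6, 2↦1, 3↦3, 4↦5, 5↦0, 6↦2]  zeros at y ∈ {5}
  x = 6: [0↦4, 1↦1, 2↦5, 3↦2, 4↦6, 5↦3, 6↦0]  zeros at y ∈ {6}
Collecting zeros: affine points = {(0, 4), (1, 3), (2, 1), (3, 2), (5, 5), (6, 6)}.
Total count |C(F_7)_aff| = 6.


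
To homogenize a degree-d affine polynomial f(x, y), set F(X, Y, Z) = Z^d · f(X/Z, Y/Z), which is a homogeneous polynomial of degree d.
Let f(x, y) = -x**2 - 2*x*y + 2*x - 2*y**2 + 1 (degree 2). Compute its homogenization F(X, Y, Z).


F(X, Y, Z) = -X**2 - 2*X*Y + 2*X*Z - 2*Y**2 + Z**2

deg(f) = 2.
Substitute x = X/Z, y = Y/Z into f, then multiply by Z^2.
  monomial -1·x^2·y^0 ↦ -1·X^2·Y^0·Z^0.
  monomial -2·x^1·y^1 ↦ -2·X^1·Y^1·Z^0.
  monomial 2·x^1·y^0 ↦ 2·X^1·Y^0·Z^1.
  monomial -2·x^0·y^2 ↦ -2·X^0·Y^2·Z^0.
  monomial 1·x^0·y^0 ↦ 1·X^0·Y^0·Z^2.
Collecting: F(X, Y, Z) = -X**2 - 2*X*Y + 2*X*Z - 2*Y**2 + Z**2.


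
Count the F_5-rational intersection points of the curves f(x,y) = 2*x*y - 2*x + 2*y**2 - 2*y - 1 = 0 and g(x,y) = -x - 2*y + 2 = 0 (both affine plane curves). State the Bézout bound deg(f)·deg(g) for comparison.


Common zeros: {(1, 3), (2, 0)}; count = 2; Bézout bound = 2.

deg(f) = 2, deg(g) = 1, so Bézout bound = 2.
Scan x ∈ F_5. For each x, list the y ∈ F_5 with f(x, y) ≡ 0 and those with g(x, y) ≡ 0 (mod 5); the common zeros in that column are the intersection.
  x = 0: f ≡ 0 at y ∈ ∅; g ≡ 0 at y ∈ {1}; common: ∅.
  x = 1: f ≡ 0 at y ∈ {2, 3}; g ≡ 0 at y ∈ {3}; common: {3}.
  x = 2: f ≡ 0 at y ∈ {0, 4}; g ≡ 0 at y ∈ {0}; common: {0}.
  x = 3: f ≡ 0 at y ∈ ∅; g ≡ 0 at y ∈ {2}; common: ∅.
  x = 4: f ≡ 0 at y ∈ ∅; g ≡ 0 at y ∈ {4}; common: ∅.
Collecting: common zeros = {(1, 3), (2, 0)}, so the count is 2.
Comparison with the Bézout bound: 2 ≤ 2 = deg(f)·deg(g), as expected for curves with no common component (the bound is attained).


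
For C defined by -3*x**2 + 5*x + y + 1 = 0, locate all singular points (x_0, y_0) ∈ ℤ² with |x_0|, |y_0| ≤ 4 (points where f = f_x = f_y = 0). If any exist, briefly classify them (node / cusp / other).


No singular points in the scanned grid; C is smooth there.

Compute partial derivatives:
  f_x = 5 - 6*x.
  f_y = 1.
f_y = 1 is a nonzero constant, so f_y never vanishes: no point (x, y) can satisfy f = f_x = f_y = 0. In particular no (x, y) ∈ {−4, ..., 4}² is singular; the curve is smooth.


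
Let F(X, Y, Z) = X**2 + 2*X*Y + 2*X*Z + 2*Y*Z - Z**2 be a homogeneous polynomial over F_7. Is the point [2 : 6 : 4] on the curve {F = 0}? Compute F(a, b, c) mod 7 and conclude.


F(2,6,4) ≡ 6 (mod 7); P is NOT on the curve.

Evaluate F(2, 6, 4) term-by-term (mod 7).
  X**2 ↦ 1·4·1·1 = 4
  2*X*Y ↦ 2·2·6·1 = 24
  2*X*Z ↦ 2·2·1·4 = 16
  2*Y*Z ↦ 2·1·6·4 = 48
  -Z**2 ↦ -1·1·1·16 = -16
Sum: F(2, 6, 4) = (4) + (24) + (16) + (48) + (-16) = 76.
Reducing mod 7: 76 ≡ 6 (mod 7).
Since F(a, b, c) ≡ 6 ≠ 0 (mod 7), P does NOT lie on the curve.


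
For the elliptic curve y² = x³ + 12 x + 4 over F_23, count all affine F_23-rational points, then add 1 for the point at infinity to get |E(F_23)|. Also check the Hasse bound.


Affine points = {(0, 2), (0, 21), (2, 6), (2, 17), (4, 1), (4, 22), (6, 4), (6, 19), (9, 6), (9, 17), (11, 8), (11, 15), (12, 6), (12, 17), (14, 8), (14, 15), (18, 7), (18, 16), (21, 8), (21, 15)}; affine count = 20; |E(F_23)| = 21.

Discriminant check: Δ ∝ 4a³ + 27b² = 4·12³ + 27·4² = 4·1728 + 27·16 ≡ 7 (mod 23). Nonzero ⇒ E is nonsingular.
For each x ∈ F_23, compute rhs = x³ + 12·x + 4 mod 23, then count y ∈ F_23 with y² ≡ rhs.
  x = 0: rhs = 4, matching y values: 2, 21 (2 points).
  x = 1: rhs = 17, matching y values: none (0 points).
  x = 2: rhs = 13, matching y values: 6, 17 (2 points).
  x = 3: rhs = 21, matching y values: none (0 points).
  x = 4: rhs = 1, matching y values: 1, 22 (2 points).
  x = 5: rhs = 5, matching y values: none (0 points).
  x = 6: rhs = 16, matching y values: 4, 19 (2 points).
  x = 7: rhs = 17, matching y values: none (0 points).
  x = 8: rhs = 14, matching y values: none (0 points).
  x = 9: rhs = 13, matching y values: 6, 17 (2 points).
  x = 10: rhs = 20, matching y values: none (0 points).
  x = 11: rhs = 18, matching y values: 8, 15 (2 points).
  x = 12: rhs = 13, matching y values: 6, 17 (2 points).
  x = 13: rhs = 11, matching y values: none (0 points).
  x = 14: rhs = 18, matching y values: 8, 15 (2 points).
  x = 15: rhs = 17, matching y values: none (0 points).
  x = 16: rhs = 14, matching y values: none (0 points).
  x = 17: rhs = 15, matching y values: none (0 points).
  x = 18: rhs = 3, matching y values: 7, 16 (2 points).
  x = 19: rhs = 7, matching y values: none (0 points).
  x = 20: rhs = 10, matching y values: none (0 points).
  x = 21: rhs = 18, matching y values: 8, 15 (2 points).
  x = 22: rhs = 14, matching y values: none (0 points).
Total affine count: 20.
Full point count |E(F_23)| = 20 + 1 = 21.
Hasse bound: |21 − (23+1)| = |-3| = 3 ≤ 2√23 ≈ 9.5917 ✓.


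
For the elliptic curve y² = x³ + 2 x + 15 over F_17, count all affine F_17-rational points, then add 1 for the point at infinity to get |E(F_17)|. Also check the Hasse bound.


Affine points = {(0, 7), (0, 10), (1, 1), (1, 16), (4, 6), (4, 11), (7, 7), (7, 10), (8, 4), (8, 13), (10, 7), (10, 10), (11, 5), (11, 12), (12, 4), (12, 13), (14, 4), (14, 13)}; affine count = 18; |E(F_17)| = 19.

Discriminant check: Δ ∝ 4a³ + 27b² = 4·2³ + 27·15² = 4·8 + 27·225 ≡ 4 (mod 17). Nonzero ⇒ E is nonsingular.
For each x ∈ F_17, compute rhs = x³ + 2·x + 15 mod 17, then count y ∈ F_17 with y² ≡ rhs.
  x = 0: rhs = 15, matching y values: 7, 10 (2 points).
  x = 1: rhs = 1, matching y values: 1, 16 (2 points).
  x = 2: rhs = 10, matching y values: none (0 points).
  x = 3: rhs = 14, matching y values: none (0 points).
  x = 4: rhs = 2, matching y values: 6, 11 (2 points).
  x = 5: rhs = 14, matching y values: none (0 points).
  x = 6: rhs = 5, matching y values: none (0 points).
  x = 7: rhs = 15, matching y values: 7, 10 (2 points).
  x = 8: rhs = 16, matching y values: 4, 13 (2 points).
  x = 9: rhs = 14, matching y values: none (0 points).
  x = 10: rhs = 15, matching y values: 7, 10 (2 points).
  x = 11: rhs = 8, matching y values: 5, 12 (2 points).
  x = 12: rhs = 16, matching y values: 4, 13 (2 points).
  x = 13: rhs = 11, matching y values: none (0 points).
  x = 14: rhs = 16, matching y values: 4, 13 (2 points).
  x = 15: rhs = 3, matching y values: none (0 points).
  x = 16: rhs = 12, matching y values: none (0 points).
Total affine count: 18.
Full point count |E(F_17)| = 18 + 1 = 19.
Hasse bound: |19 − (17+1)| = |1| = 1 ≤ 2√17 ≈ 8.2462 ✓.


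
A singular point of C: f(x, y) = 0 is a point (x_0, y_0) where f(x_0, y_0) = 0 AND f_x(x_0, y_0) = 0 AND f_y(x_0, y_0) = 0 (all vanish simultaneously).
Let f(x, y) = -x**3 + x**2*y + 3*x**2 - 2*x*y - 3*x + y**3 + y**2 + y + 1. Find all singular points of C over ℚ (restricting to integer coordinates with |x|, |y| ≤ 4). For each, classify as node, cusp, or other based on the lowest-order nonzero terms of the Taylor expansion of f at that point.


Singular points: {(1, 0)}; classification: cusp.

Compute partial derivatives:
  f_x = -3*x**2 + 2*x*y + 6*x - 2*y - 3.
  f_y = x**2 - 2*x + 3*y**2 + 2*y + 1.
Scan x_0 ∈ {−4, ..., 4}. For each x_0, f_y(x_0, y) is a polynomial in y; find its integer roots y ∈ {−4, ..., 4}, then test f_x and f at those candidates.
  x = -4: f_y(-4, y) = 3*y**2 + 2*y + 25; no integer root y with |y| ≤ 4.
  x = -3: f_y(-3, y) = 3*y**2 + 2*y + 16; no integer root y with |y| ≤ 4.
  x = -2: f_y(-2, y) = 3*y**2 + 2*y + 9; no integer root y with |y| ≤ 4.
  x = -1: f_y(-1, y) = 3*y**2 + 2*y + 4; no integer root y with |y| ≤ 4.
  x = 0: f_y(0, y) = 3*y**2 + 2*y + 1; no integer root y with |y| ≤ 4.
  x = 1: f_y(1, y) = 3*y**2 + 2*y; vanishes at y ∈ {0}. (1, 0): f_x = 0, f = 0 — SINGULAR.
  x = 2: f_y(2, y) = 3*y**2 + 2*y + 1; no integer root y with |y| ≤ 4.
  x = 3: f_y(3, y) = 3*y**2 + 2*y + 4; no integer root y with |y| ≤ 4.
  x = 4: f_y(4, y) = 3*y**2 + 2*y + 9; no integer root y with |y| ≤ 4.
Only singular point on the grid: (1, 0).
Classify: substitute x = 1 + u, y = 0 + v and expand: f = -u**3 + u**2*v + v**3 + v**2.
No constant or linear terms (consistent with a singular point). Quadratic part: v**2. Cubic part: -u**3 + u**2*v + v**3.
The quadratic part v**2 is a perfect square, so there is a single (double) tangent line v = 0, i.e. y = 0. Restricting the cubic part to that line (v = 0) leaves -u**3 ≠ 0, so f is not divisible by v and the branch is v² ≈ u**3 to lowest order — this is a cusp.
Classification: cusp.


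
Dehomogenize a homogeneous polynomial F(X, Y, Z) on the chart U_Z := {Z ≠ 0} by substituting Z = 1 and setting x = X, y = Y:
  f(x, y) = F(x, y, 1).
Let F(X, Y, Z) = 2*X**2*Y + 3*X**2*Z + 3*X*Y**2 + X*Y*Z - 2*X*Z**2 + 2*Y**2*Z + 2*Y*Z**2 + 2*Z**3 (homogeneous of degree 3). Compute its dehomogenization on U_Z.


f(x, y) = 2*x**2*y + 3*x**2 + 3*x*y**2 + x*y - 2*x + 2*y**2 + 2*y + 2

On U_Z we set Z = 1. Each monomial c·X^i·Y^j·Z^k in F becomes c·x^i·y^j·1^k = c·x^i·y^j.
Substituting Z = 1: F(X, Y, 1) = 2*x**2*y + 3*x**2 + 3*x*y**2 + x*y - 2*x + 2*y**2 + 2*y + 2.
Note: deg(f) ≤ deg(F) = 3; strict inequality happens when F is divisible by Z (lost terms).


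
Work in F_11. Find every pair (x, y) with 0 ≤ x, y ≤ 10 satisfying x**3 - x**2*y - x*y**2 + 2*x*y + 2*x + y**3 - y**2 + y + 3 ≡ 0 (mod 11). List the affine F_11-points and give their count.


Affine F_11-points: {(0, 4), (0, 9), (0, 10), (3, 10), (5, 8), (6, 0), (6, 2), (6, 5), (7, 1), (7, 8), (7, 10), (9, 2), (10, 0)}; count = 13.

For each of the 121 pairs (x, y) ∈ F_11², evaluate f(x, y) mod 11. Record the zeros.
  x = 0: [0↦3, 1↦4, 2↦9, 3↦2, 4↦0, 5↦9, 6↦2, 7↦7, 8↦8, 9↦0, 10↦0]  zeros at y ∈ {4, 9, 10}
  x = 1: [0↦6, 1↦7, 2↦10, 3↦10, 4↦2, 5↦3, 6↦8, 7↦1, 8↦10, 9↦8, 10↦1]  zeros at y ∈ ∅
  x = 2: [0↦4, 1↦3, 2↦2, 3↦7, 4↦2, 5↦4, 6↦8, 7↦9, 8↦2, 9↦4, 10↦10]  zeros at y ∈ ∅
  x = 3: [0↦3, 1↦9, 2↦2, 3↦10, 4↦6, 5↦7, 6↦8, 7↦4, 8↦1, 9↦5, 10↦0]  zeros at y ∈ {10}
  x = 4: [0↦9, 1↦9, 2↦5, 3↦3, 4↦9, 5↦7, 6↦3, 7↦3, 8↦2, 9↦6, 10↦10]  zeros at y ∈ ∅
  x = 5: [0↦6, 1↦9, 2↦6, 3↦3, 4↦6, 5↦10, 6↦10, 7↦1, 8↦0, 9↦2, 10↦2]  zeros at y ∈ {8}
  x = 6: [0↦0, 1↦4, 2↦0, 3↦5, 4↦3, 5↦0, 6↦2, 7↦4, 8↦1, 9↦10, 10↦4]  zeros at y ∈ {0, 2, 5}
  x = 7: [0↦8, 1↦0, 2↦4, 3↦4, 4↦6, 5↦5, 6↦7, 7↦7, 8↦0, 9↦3, 10↦0]  zeros at y ∈ {1, 8, 10}
  x = 8: [0↦3, 1↦3, 2↦2, 3↦6, 4↦10, 5↦9, 6↦9, 7↦5, 8↦3, 9↦9, 10↦7]  zeros at y ∈ ∅
  x = 9: [0↦2, 1↦8, 2↦0, 3↦6, 4↦10, 5↦7, 6↦3, 7↦4, 8↦5, 9↦1, 10↦9]  zeros at y ∈ {2}
  x = 10: [0↦0, 1↦10, 2↦4, 3↦10, 4↦1, 5↦5, 6↦6, 7↦10, 8↦1, 9↦7, 10↦1]  zeros at y ∈ {0}
Collecting zeros: affine points = {(0, 4), (0, 9), (0, 10), (3, 10), (5, 8), (6, 0), (6, 2), (6, 5), (7, 1), (7, 8), (7, 10), (9, 2), (10, 0)}.
Total count |C(F_11)_aff| = 13.


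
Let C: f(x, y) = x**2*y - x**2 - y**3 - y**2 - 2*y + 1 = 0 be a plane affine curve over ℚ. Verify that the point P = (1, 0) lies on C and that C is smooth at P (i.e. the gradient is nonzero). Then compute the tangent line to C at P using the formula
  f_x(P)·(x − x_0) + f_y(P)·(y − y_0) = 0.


Tangent line at P: -2*x - y + 2 = 0.

Step 1: f(1, 0) = 0, so P lies on C.
Step 2: partial derivatives
  f_x(x, y) = 2*x*y - 2*x, f_y(x, y) = x**2 - 3*y**2 - 2*y - 2.
  f_x(P) = -2, f_y(P) = -1 (gradient nonzero, so P is smooth).
Step 3: tangent line at P: -2·(x − 1) + -1·(y − 0) = 0.
Expanding: -2*x - y + 2 = 0.


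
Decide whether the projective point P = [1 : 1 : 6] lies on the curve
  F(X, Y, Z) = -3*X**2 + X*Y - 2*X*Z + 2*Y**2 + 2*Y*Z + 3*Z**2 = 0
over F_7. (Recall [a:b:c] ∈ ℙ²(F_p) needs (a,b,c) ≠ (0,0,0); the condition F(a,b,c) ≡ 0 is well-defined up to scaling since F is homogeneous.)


F(1,1,6) ≡ 3 (mod 7); P is NOT on the curve.

Evaluate F(1, 1, 6) term-by-term (mod 7).
  -3*X**2 ↦ -3·1·1·1 = -3
  X*Y ↦ 1·1·1·1 = 1
  -2*X*Z ↦ -2·1·1·6 = -12
  2*Y**2 ↦ 2·1·1·1 = 2
  2*Y*Z ↦ 2·1·1·6 = 12
  3*Z**2 ↦ 3·1·1·36 = 108
Sum: F(1, 1, 6) = (-3) + (1) + (-12) + (2) + (12) + (108) = 108.
Reducing mod 7: 108 ≡ 3 (mod 7).
Since F(a, b, c) ≡ 3 ≠ 0 (mod 7), P does NOT lie on the curve.


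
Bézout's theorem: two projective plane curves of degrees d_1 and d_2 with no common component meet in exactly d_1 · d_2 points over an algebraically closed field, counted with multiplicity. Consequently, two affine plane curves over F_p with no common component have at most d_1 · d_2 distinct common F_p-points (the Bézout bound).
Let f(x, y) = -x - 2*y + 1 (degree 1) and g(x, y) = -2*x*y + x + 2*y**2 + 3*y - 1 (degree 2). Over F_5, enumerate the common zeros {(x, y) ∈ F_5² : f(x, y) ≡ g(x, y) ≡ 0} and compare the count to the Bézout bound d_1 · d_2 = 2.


Common zeros: {(1, 0), (4, 1)}; count = 2; Bézout bound = 2.

deg(f) = 1, deg(g) = 2, so Bézout bound = 2.
Scan x ∈ F_5. For each x, list the y ∈ F_5 with f(x, y) ≡ 0 and those with g(x, y) ≡ 0 (mod 5); the common zeros in that column are the intersection.
  x = 0: f ≡ 0 at y ∈ {3}; g ≡ 0 at y ∈ ∅; common: ∅.
  x = 1: f ≡ 0 at y ∈ {0}; g ≡ 0 at y ∈ {0, 2}; common: {0}.
  x = 2: f ≡ 0 at y ∈ {2}; g ≡ 0 at y ∈ ∅; common: ∅.
  x = 3: f ≡ 0 at y ∈ {4}; g ≡ 0 at y ∈ ∅; common: ∅.
  x = 4: f ≡ 0 at y ∈ {1}; g ≡ 0 at y ∈ {1, 4}; common: {1}.
Collecting: common zeros = {(1, 0), (4, 1)}, so the count is 2.
Comparison with the Bézout bound: 2 ≤ 2 = deg(f)·deg(g), as expected for curves with no common component (the bound is attained).


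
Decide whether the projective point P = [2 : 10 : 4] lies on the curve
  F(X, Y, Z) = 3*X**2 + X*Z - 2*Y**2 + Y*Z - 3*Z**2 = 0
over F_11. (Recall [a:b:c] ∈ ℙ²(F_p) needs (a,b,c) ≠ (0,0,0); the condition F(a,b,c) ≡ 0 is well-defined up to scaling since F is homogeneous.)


F(2,10,4) ≡ 10 (mod 11); P is NOT on the curve.

Evaluate F(2, 10, 4) term-by-term (mod 11).
  3*X**2 ↦ 3·4·1·1 = 12
  X*Z ↦ 1·2·1·4 = 8
  -2*Y**2 ↦ -2·1·100·1 = -200
  Y*Z ↦ 1·1·10·4 = 40
  -3*Z**2 ↦ -3·1·1·16 = -48
Sum: F(2, 10, 4) = (12) + (8) + (-200) + (40) + (-48) = -188.
Reducing mod 11: -188 ≡ 10 (mod 11).
Since F(a, b, c) ≡ 10 ≠ 0 (mod 11), P does NOT lie on the curve.


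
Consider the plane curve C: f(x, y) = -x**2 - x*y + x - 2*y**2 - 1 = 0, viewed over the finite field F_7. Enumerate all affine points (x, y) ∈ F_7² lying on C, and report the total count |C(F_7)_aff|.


Affine F_7-points: {(1, 5), (2, 1), (2, 5), (3, 0), (3, 2), (5, 0), (5, 1)}; count = 7.

For each of the 49 pairs (x, y) ∈ F_7², evaluate f(x, y) mod 7. Record the zeros.
  x = 0: [0↦6, 1↦4, 2↦5, 3↦2, 4↦2, 5↦5, 6↦4]  zeros at y ∈ ∅
  x = 1: [0↦6, 1↦3, 2↦3, 3↦6, 4↦5, 5↦0, 6↦5]  zeros at y ∈ {5}
  x = 2: [0↦4, 1↦0, 2↦6, 3↦1, 4↦6, 5↦0, 6↦4]  zeros at y ∈ {1, 5}
  x = 3: [0↦0, 1↦2, 2↦0, 3↦1, 4↦5, 5↦5, 6↦1]  zeros at y ∈ {0, 2}
  x = 4: [0↦1, 1↦2, 2↦6, 3↦6, 4↦2, 5↦1, 6↦3]  zeros at y ∈ ∅
  x = 5: [0↦0, 1↦0, 2↦3, 3↦2, 4↦4, 5↦2, 6↦3]  zeros at y ∈ {0, 1}
  x = 6: [0↦4, 1↦3, 2↦5, 3↦3, 4↦4, 5↦1, 6↦1]  zeros at y ∈ ∅
Collecting zeros: affine points = {(1, 5), (2, 1), (2, 5), (3, 0), (3, 2), (5, 0), (5, 1)}.
Total count |C(F_7)_aff| = 7.


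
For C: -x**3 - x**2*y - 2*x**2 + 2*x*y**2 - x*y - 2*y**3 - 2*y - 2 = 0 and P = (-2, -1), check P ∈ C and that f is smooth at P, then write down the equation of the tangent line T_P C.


Tangent line at P: -5*x - 2*y - 12 = 0.

Step 1: f(-2, -1) = 0, so P lies on C.
Step 2: partial derivatives
  f_x(x, y) = -3*x**2 - 2*x*y - 4*x + 2*y**2 - y, f_y(x, y) = -x**2 + 4*x*y - x - 6*y**2 - 2.
  f_x(P) = -5, f_y(P) = -2 (gradient nonzero, so P is smooth).
Step 3: tangent line at P: -5·(x − -2) + -2·(y − -1) = 0.
Expanding: -5*x - 2*y - 12 = 0.


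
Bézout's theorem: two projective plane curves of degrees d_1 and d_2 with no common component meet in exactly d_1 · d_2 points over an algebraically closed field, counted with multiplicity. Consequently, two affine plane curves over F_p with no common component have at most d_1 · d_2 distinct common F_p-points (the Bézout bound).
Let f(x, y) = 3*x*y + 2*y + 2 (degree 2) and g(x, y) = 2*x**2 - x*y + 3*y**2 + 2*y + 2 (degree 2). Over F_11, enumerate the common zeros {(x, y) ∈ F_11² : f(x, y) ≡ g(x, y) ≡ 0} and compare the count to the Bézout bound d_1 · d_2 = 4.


Common zeros: {(4, 3), (10, 2)}; count = 2; Bézout bound = 4.

deg(f) = 2, deg(g) = 2, so Bézout bound = 4.
Scan x ∈ F_11. For each x, list the y ∈ F_11 with f(x, y) ≡ 0 and those with g(x, y) ≡ 0 (mod 11); the common zeros in that column are the intersection.
  x = 0: f ≡ 0 at y ∈ {10}; g ≡ 0 at y ∈ ∅; common: ∅.
  x = 1: f ≡ 0 at y ∈ {4}; g ≡ 0 at y ∈ ∅; common: ∅.
  x = 2: f ≡ 0 at y ∈ {8}; g ≡ 0 at y ∈ {2, 9}; common: ∅.
  x = 3: f ≡ 0 at y ∈ ∅; g ≡ 0 at y ∈ {1, 3}; common: ∅.
  x = 4: f ≡ 0 at y ∈ {3}; g ≡ 0 at y ∈ {3, 5}; common: {3}.
  x = 5: f ≡ 0 at y ∈ {7}; g ≡ 0 at y ∈ {4, 8}; common: ∅.
  x = 6: f ≡ 0 at y ∈ {1}; g ≡ 0 at y ∈ ∅; common: ∅.
  x = 7: f ≡ 0 at y ∈ {9}; g ≡ 0 at y ∈ ∅; common: ∅.
  x = 8: f ≡ 0 at y ∈ {5}; g ≡ 0 at y ∈ {4, 9}; common: ∅.
  x = 9: f ≡ 0 at y ∈ {6}; g ≡ 0 at y ∈ ∅; common: ∅.
  x = 10: f ≡ 0 at y ∈ {2}; g ≡ 0 at y ∈ {2, 8}; common: {2}.
Collecting: common zeros = {(4, 3), (10, 2)}, so the count is 2.
Comparison with the Bézout bound: 2 ≤ 4 = deg(f)·deg(g), as expected for curves with no common component (the affine F_11-count falls short of the bound because intersections may lie at infinity, over extension fields, or carry multiplicity).


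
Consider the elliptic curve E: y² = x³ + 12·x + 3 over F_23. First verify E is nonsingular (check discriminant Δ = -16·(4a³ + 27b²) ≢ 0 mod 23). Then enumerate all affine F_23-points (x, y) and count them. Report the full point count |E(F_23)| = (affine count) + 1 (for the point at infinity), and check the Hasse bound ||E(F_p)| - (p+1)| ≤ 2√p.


Affine points = {(0, 7), (0, 16), (1, 4), (1, 19), (2, 9), (2, 14), (4, 0), (5, 2), (5, 21), (7, 4), (7, 19), (8, 6), (8, 17), (9, 9), (9, 14), (12, 9), (12, 14), (15, 4), (15, 19), (16, 6), (16, 17), (18, 5), (18, 18), (19, 11), (19, 12), (20, 3), (20, 20), (22, 6), (22, 17)}; affine count = 29; |E(F_23)| = 30.

Discriminant check: Δ ∝ 4a³ + 27b² = 4·12³ + 27·3² = 4·1728 + 27·9 ≡ 2 (mod 23). Nonzero ⇒ E is nonsingular.
For each x ∈ F_23, compute rhs = x³ + 12·x + 3 mod 23, then count y ∈ F_23 with y² ≡ rhs.
  x = 0: rhs = 3, matching y values: 7, 16 (2 points).
  x = 1: rhs = 16, matching y values: 4, 19 (2 points).
  x = 2: rhs = 12, matching y values: 9, 14 (2 points).
  x = 3: rhs = 20, matching y values: none (0 points).
  x = 4: rhs = 0, matching y values: 0 (1 points).
  x = 5: rhs = 4, matching y values: 2, 21 (2 points).
  x = 6: rhs = 15, matching y values: none (0 points).
  x = 7: rhs = 16, matching y values: 4, 19 (2 points).
  x = 8: rhs = 13, matching y values: 6, 17 (2 points).
  x = 9: rhs = 12, matching y values: 9, 14 (2 points).
  x = 10: rhs = 19, matching y values: none (0 points).
  x = 11: rhs = 17, matching y values: none (0 points).
  x = 12: rhs = 12, matching y values: 9, 14 (2 points).
  x = 13: rhs = 10, matching y values: none (0 points).
  x = 14: rhs = 17, matching y values: none (0 points).
  x = 15: rhs = 16, matching y values: 4, 19 (2 points).
  x = 16: rhs = 13, matching y values: 6, 17 (2 points).
  x = 17: rhs = 14, matching y values: none (0 points).
  x = 18: rhs = 2, matching y values: 5, 18 (2 points).
  x = 19: rhs = 6, matching y values: 11, 12 (2 points).
  x = 20: rhs = 9, matching y values: 3, 20 (2 points).
  x = 21: rhs = 17, matching y values: none (0 points).
  x = 22: rhs = 13, matching y values: 6, 17 (2 points).
Total affine count: 29.
Full point count |E(F_23)| = 29 + 1 = 30.
Hasse bound: |30 − (23+1)| = |6| = 6 ≤ 2√23 ≈ 9.5917 ✓.
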